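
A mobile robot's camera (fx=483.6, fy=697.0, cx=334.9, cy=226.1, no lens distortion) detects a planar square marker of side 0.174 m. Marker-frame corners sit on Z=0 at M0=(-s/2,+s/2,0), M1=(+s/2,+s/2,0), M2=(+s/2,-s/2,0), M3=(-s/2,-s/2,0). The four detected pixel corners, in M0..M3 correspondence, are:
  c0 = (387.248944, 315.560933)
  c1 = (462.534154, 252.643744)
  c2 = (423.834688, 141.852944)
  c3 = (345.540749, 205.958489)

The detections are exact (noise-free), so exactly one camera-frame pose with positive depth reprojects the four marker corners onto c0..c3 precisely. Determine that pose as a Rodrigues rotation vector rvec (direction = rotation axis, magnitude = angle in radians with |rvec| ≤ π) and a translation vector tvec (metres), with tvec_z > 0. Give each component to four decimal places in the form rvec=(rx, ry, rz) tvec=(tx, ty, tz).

rvec=(0.1711, -0.0966, -0.5111) tvec=(0.1374, 0.0050, 0.9438)

Intrinsics K: fx=483.6, fy=697.0, cx=334.9, cy=226.1
Marker side s = 0.174 m; corners in marker frame (Z=0):
  M0 = (-0.0870, +0.0870, 0)
  M1 = (+0.0870, +0.0870, 0)
  M2 = (+0.0870, -0.0870, 0)
  M3 = (-0.0870, -0.0870, 0)
Detected image corners:
  c0 = (387.248944, 315.560933) px
  c1 = (462.534154, 252.643744) px
  c2 = (423.834688, 141.852944) px
  c3 = (345.540749, 205.958489) px
Planar DLT: solve 8×8 A·h = b for H (H[2,2]=1):
  H  [+462.25512 +311.12920 +405.30974]
  H  [-353.02075 +678.65156 +229.80881]
  H  [+0.05209 +0.19791 +1.00000]
B = K⁻¹H; ‖b₁‖=1.059556, ‖b₂‖=1.059556; λ = 2/(‖b₁‖+‖b₂‖) = 0.943792, sign → tz>0 ⇒ λ=+0.943792
r₁ = λ·B[:,0] = (+0.86809,-0.49396,+0.04916); r₂ = λ·B[:,1] = (+0.47785,+0.85836,+0.18679)
r₃ = r₁×r₂ = (-0.13446,-0.13866,+0.98117); SVD([r₁ r₂ r₃]) → R = UVᵀ:
  R  [+0.86809 +0.47785 -0.13446]
  R  [-0.49396 +0.85836 -0.13866]
  R  [+0.04916 +0.18679 +0.98117]
t = (+0.13741, +0.00502, +0.94379) m
tr R = 2.707616; θ = arccos((tr R − 1)/2) = 0.547539 rad = 31.372°
axis k = ((R−Rᵀ)₃₂, (R−Rᵀ)₁₃, (R−Rᵀ)₂₁) / (2 sinθ) = (+0.312572, -0.176361, -0.933379)
rvec = θ·k = (+0.171145, -0.096564, -0.511061)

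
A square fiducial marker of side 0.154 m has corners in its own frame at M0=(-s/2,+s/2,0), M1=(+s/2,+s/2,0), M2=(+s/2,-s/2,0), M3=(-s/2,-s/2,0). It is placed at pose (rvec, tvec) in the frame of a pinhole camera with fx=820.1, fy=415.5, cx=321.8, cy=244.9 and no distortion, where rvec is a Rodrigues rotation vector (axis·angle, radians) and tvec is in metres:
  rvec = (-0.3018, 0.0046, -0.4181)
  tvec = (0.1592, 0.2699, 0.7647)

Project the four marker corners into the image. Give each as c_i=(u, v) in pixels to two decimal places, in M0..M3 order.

Intrinsics K: fx=820.1, fy=415.5, cx=321.8, cy=244.9
Marker side s = 0.154 m; corners in marker frame (Z=0):
  M0 = (-0.0770, +0.0770, 0)
  M1 = (+0.0770, +0.0770, 0)
  M2 = (+0.0770, -0.0770, 0)
  M3 = (-0.0770, -0.0770, 0)
rvec = (-0.3018, 0.0046, -0.4181), |rvec| = θ = 0.51567 rad = 29.546°
Rodrigues: sinθ=0.49311, 1−cosθ=0.13004; R = I + sinθ·[k]× + (1−cosθ)·[k]×²:
    [+0.91451 +0.39914 +0.06610]
    [-0.40049 +0.86997 +0.28766]
    [+0.05731 -0.28954 +0.95545]
t = (0.1592, 0.2699, 0.7647) m
M0: Pc = R·M0+t = (+0.11952, +0.36773, +0.73799); u = 820.1·(+0.11952)/0.73799 + 321.8 = 454.6137, v = 415.5·(+0.36773)/0.73799 + 244.9 = 451.9348
M1: Pc = R·M1+t = (+0.26035, +0.30605, +0.74682); u = 820.1·(+0.26035)/0.74682 + 321.8 = 607.6975, v = 415.5·(+0.30605)/0.74682 + 244.9 = 415.1741
M2: Pc = R·M2+t = (+0.19888, +0.17207, +0.79141); u = 820.1·(+0.19888)/0.79141 + 321.8 = 527.8940, v = 415.5·(+0.17207)/0.79141 + 244.9 = 335.2412
M3: Pc = R·M3+t = (+0.05805, +0.23375, +0.78258); u = 820.1·(+0.05805)/0.78258 + 321.8 = 382.6325, v = 415.5·(+0.23375)/0.78258 + 244.9 = 369.0060

c0=(454.61, 451.93) c1=(607.70, 415.17) c2=(527.89, 335.24) c3=(382.63, 369.01)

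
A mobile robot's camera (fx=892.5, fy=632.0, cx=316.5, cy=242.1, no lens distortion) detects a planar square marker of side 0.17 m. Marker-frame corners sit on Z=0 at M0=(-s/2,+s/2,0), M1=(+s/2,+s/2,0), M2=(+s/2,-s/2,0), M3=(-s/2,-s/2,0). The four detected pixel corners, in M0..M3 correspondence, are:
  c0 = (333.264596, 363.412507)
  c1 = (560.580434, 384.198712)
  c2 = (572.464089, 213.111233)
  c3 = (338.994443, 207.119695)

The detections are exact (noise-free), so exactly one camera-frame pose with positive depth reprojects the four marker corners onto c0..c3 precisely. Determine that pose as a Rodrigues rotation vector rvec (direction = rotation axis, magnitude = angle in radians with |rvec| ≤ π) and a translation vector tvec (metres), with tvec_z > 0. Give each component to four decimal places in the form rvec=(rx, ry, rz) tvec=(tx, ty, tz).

rvec=(0.0835, 0.3631, 0.0396) tvec=(0.0943, 0.0520, 0.6504)

Intrinsics K: fx=892.5, fy=632.0, cx=316.5, cy=242.1
Marker side s = 0.17 m; corners in marker frame (Z=0):
  M0 = (-0.0850, +0.0850, 0)
  M1 = (+0.0850, +0.0850, 0)
  M2 = (+0.0850, -0.0850, 0)
  M3 = (-0.0850, -0.0850, 0)
Detected image corners:
  c0 = (333.264596, 363.412507) px
  c1 = (560.580434, 384.198712) px
  c2 = (572.464089, 213.111233) px
  c3 = (338.994443, 207.119695) px
Planar DLT: solve 8×8 A·h = b for H (H[2,2]=1):
  H  [+1110.05567 +10.57757 +445.95978]
  H  [-79.21778 +1000.68991 +292.60036]
  H  [-0.54281 +0.13637 +1.00000]
B = K⁻¹H; ‖b₁‖=1.537626, ‖b₂‖=1.537626; λ = 2/(‖b₁‖+‖b₂‖) = 0.650353, sign → tz>0 ⇒ λ=+0.650353
r₁ = λ·B[:,0] = (+0.93407,+0.05371,-0.35302); r₂ = λ·B[:,1] = (-0.02374,+0.99578,+0.08869)
r₃ = r₁×r₂ = (+0.35629,-0.07446,+0.93140); SVD([r₁ r₂ r₃]) → R = UVᵀ:
  R  [+0.93407 -0.02374 +0.35629]
  R  [+0.05371 +0.99578 -0.07446]
  R  [-0.35302 +0.08869 +0.93140]
t = (+0.09434, +0.05197, +0.65035) m
tr R = 2.861251; θ = arccos((tr R − 1)/2) = 0.374678 rad = 21.467°
axis k = ((R−Rᵀ)₃₂, (R−Rᵀ)₁₃, (R−Rᵀ)₂₁) / (2 sinθ) = (+0.222896, +0.969082, +0.105823)
rvec = θ·k = (+0.083514, +0.363093, +0.039649)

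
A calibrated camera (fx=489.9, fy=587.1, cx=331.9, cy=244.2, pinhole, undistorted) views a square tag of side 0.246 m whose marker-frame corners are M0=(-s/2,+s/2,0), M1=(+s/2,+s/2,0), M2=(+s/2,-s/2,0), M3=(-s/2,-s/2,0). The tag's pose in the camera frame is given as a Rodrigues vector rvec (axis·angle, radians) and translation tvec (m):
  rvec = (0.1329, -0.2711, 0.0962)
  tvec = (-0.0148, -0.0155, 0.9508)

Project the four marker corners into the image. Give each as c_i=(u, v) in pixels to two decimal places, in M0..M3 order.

Intrinsics K: fx=489.9, fy=587.1, cx=331.9, cy=244.2
Marker side s = 0.246 m; corners in marker frame (Z=0):
  M0 = (-0.1230, +0.1230, 0)
  M1 = (+0.1230, +0.1230, 0)
  M2 = (+0.1230, -0.1230, 0)
  M3 = (-0.1230, -0.1230, 0)
rvec = (0.1329, -0.2711, 0.0962), |rvec| = θ = 0.31688 rad = 18.156°
Rodrigues: sinθ=0.31160, 1−cosθ=0.04979; R = I + sinθ·[k]× + (1−cosθ)·[k]×²:
    [+0.95897 -0.11246 -0.26025]
    [+0.07673 +0.98665 -0.14362]
    [+0.27292 +0.11776 +0.95480]
t = (-0.0148, -0.0155, 0.9508) m
M0: Pc = R·M0+t = (-0.14659, +0.09642, +0.93171); u = 489.9·(-0.14659)/0.93171 + 331.9 = 254.8242, v = 587.1·(+0.09642)/0.93171 + 244.2 = 304.9571
M1: Pc = R·M1+t = (+0.08932, +0.11530, +0.99885); u = 489.9·(+0.08932)/0.99885 + 331.9 = 375.7083, v = 587.1·(+0.11530)/0.99885 + 244.2 = 311.9684
M2: Pc = R·M2+t = (+0.11699, -0.12742, +0.96989); u = 489.9·(+0.11699)/0.96989 + 331.9 = 390.9910, v = 587.1·(-0.12742)/0.96989 + 244.2 = 167.0689
M3: Pc = R·M3+t = (-0.11892, -0.14630, +0.90275); u = 489.9·(-0.11892)/0.90275 + 331.9 = 267.3646, v = 587.1·(-0.14630)/0.90275 + 244.2 = 149.0561

c0=(254.82, 304.96) c1=(375.71, 311.97) c2=(390.99, 167.07) c3=(267.36, 149.06)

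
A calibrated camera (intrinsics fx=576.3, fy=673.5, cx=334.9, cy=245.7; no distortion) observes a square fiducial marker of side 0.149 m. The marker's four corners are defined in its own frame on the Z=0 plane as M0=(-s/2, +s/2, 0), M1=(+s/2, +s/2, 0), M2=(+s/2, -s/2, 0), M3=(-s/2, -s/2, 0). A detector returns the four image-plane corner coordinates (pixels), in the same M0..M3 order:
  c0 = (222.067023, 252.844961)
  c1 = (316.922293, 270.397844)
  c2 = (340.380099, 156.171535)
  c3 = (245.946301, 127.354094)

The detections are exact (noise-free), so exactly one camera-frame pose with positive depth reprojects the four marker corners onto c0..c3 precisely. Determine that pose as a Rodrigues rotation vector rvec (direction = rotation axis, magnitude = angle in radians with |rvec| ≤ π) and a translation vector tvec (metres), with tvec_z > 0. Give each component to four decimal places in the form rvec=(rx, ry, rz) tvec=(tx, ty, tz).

rvec=(0.1589, -0.5070, 0.2061) tvec=(-0.0730, -0.0521, 0.8168)

Intrinsics K: fx=576.3, fy=673.5, cx=334.9, cy=245.7
Marker side s = 0.149 m; corners in marker frame (Z=0):
  M0 = (-0.0745, +0.0745, 0)
  M1 = (+0.0745, +0.0745, 0)
  M2 = (+0.0745, -0.0745, 0)
  M3 = (-0.0745, -0.0745, 0)
Detected image corners:
  c0 = (222.067023, 252.844961) px
  c1 = (316.922293, 270.397844) px
  c2 = (340.380099, 156.171535) px
  c3 = (245.946301, 127.354094) px
Planar DLT: solve 8×8 A·h = b for H (H[2,2]=1):
  H  [+806.02337 -124.47702 +283.36197]
  H  [+277.72152 +827.30671 +202.76096]
  H  [+0.60716 +0.12195 +1.00000]
B = K⁻¹H; ‖b₁‖=1.224228, ‖b₂‖=1.224228; λ = 2/(‖b₁‖+‖b₂‖) = 0.816841, sign → tz>0 ⇒ λ=+0.816841
r₁ = λ·B[:,0] = (+0.85424,+0.15590,+0.49596); r₂ = λ·B[:,1] = (-0.23432,+0.96704,+0.09961)
r₃ = r₁×r₂ = (-0.46408,-0.20131,+0.86262); SVD([r₁ r₂ r₃]) → R = UVᵀ:
  R  [+0.85424 -0.23432 -0.46408]
  R  [+0.15590 +0.96704 -0.20131]
  R  [+0.49596 +0.09961 +0.86262]
t = (-0.07305, -0.05208, +0.81684) m
tr R = 2.683897; θ = arccos((tr R − 1)/2) = 0.569912 rad = 32.654°
axis k = ((R−Rᵀ)₃₂, (R−Rᵀ)₁₃, (R−Rᵀ)₂₁) / (2 sinθ) = (+0.278859, -0.889649, +0.361610)
rvec = θ·k = (+0.158925, -0.507022, +0.206086)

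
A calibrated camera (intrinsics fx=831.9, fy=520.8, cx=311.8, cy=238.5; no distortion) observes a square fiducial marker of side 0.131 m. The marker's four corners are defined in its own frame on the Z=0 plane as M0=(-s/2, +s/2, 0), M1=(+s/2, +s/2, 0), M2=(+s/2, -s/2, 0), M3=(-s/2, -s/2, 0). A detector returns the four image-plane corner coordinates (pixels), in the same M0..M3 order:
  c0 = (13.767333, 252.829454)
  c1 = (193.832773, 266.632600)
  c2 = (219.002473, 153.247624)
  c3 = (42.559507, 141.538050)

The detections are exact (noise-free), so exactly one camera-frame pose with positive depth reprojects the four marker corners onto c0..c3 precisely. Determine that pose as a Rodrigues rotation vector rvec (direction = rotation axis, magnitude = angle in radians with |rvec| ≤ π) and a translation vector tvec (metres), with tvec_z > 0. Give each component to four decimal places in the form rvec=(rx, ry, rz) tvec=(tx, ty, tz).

Intrinsics K: fx=831.9, fy=520.8, cx=311.8, cy=238.5
Marker side s = 0.131 m; corners in marker frame (Z=0):
  M0 = (-0.0655, +0.0655, 0)
  M1 = (+0.0655, +0.0655, 0)
  M2 = (+0.0655, -0.0655, 0)
  M3 = (-0.0655, -0.0655, 0)
Detected image corners:
  c0 = (13.767333, 252.829454) px
  c1 = (193.832773, 266.632600) px
  c2 = (219.002473, 153.247624) px
  c3 = (42.559507, 141.538050) px
Planar DLT: solve 8×8 A·h = b for H (H[2,2]=1):
  H  [+1346.18899 -226.44304 +116.72862]
  H  [+72.34132 +822.12519 +202.87177]
  H  [-0.12254 -0.17368 +1.00000]
B = K⁻¹H; ‖b₁‖=1.680002, ‖b₂‖=1.680002; λ = 2/(‖b₁‖+‖b₂‖) = 0.595237, sign → tz>0 ⇒ λ=+0.595237
r₁ = λ·B[:,0] = (+0.99056,+0.11608,-0.07294); r₂ = λ·B[:,1] = (-0.12328,+0.98697,-0.10338)
r₃ = r₁×r₂ = (+0.05999,+0.11139,+0.99196); SVD([r₁ r₂ r₃]) → R = UVᵀ:
  R  [+0.99056 -0.12328 +0.05999]
  R  [+0.11608 +0.98697 +0.11139]
  R  [-0.07294 -0.10338 +0.99196]
t = (-0.13958, -0.04072, +0.59524) m
tr R = 2.969494; θ = arccos((tr R − 1)/2) = 0.174881 rad = 10.020°
axis k = ((R−Rᵀ)₃₂, (R−Rᵀ)₁₃, (R−Rᵀ)₂₁) / (2 sinθ) = (-0.617198, +0.382003, +0.687852)
rvec = θ·k = (-0.107936, +0.066805, +0.120292)

rvec=(-0.1079, 0.0668, 0.1203) tvec=(-0.1396, -0.0407, 0.5952)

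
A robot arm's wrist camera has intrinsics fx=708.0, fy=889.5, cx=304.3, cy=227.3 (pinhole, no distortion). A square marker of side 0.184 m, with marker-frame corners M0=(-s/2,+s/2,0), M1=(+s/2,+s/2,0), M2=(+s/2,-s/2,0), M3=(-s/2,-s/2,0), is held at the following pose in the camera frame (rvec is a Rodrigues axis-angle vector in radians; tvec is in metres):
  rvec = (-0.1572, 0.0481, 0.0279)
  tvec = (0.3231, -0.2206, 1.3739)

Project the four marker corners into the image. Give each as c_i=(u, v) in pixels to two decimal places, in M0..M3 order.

c0=(422.81, 141.24) c1=(519.61, 143.56) c2=(518.12, 28.51) c3=(423.32, 27.00)

Intrinsics K: fx=708.0, fy=889.5, cx=304.3, cy=227.3
Marker side s = 0.184 m; corners in marker frame (Z=0):
  M0 = (-0.0920, +0.0920, 0)
  M1 = (+0.0920, +0.0920, 0)
  M2 = (+0.0920, -0.0920, 0)
  M3 = (-0.0920, -0.0920, 0)
rvec = (-0.1572, 0.0481, 0.0279), |rvec| = θ = 0.16674 rad = 9.554°
Rodrigues: sinθ=0.16597, 1−cosθ=0.01387; R = I + sinθ·[k]× + (1−cosθ)·[k]×²:
    [+0.99846 -0.03154 +0.04569]
    [+0.02400 +0.98728 +0.15714]
    [-0.05007 -0.15580 +0.98652]
t = (0.3231, -0.2206, 1.3739) m
M0: Pc = R·M0+t = (+0.22834, -0.13198, +1.36417); u = 708.0·(+0.22834)/1.36417 + 304.3 = 422.8076, v = 889.5·(-0.13198)/1.36417 + 227.3 = 141.2447
M1: Pc = R·M1+t = (+0.41206, -0.12756, +1.35496); u = 708.0·(+0.41206)/1.35496 + 304.3 = 519.6095, v = 889.5·(-0.12756)/1.35496 + 227.3 = 143.5585
M2: Pc = R·M2+t = (+0.41786, -0.30922, +1.38363); u = 708.0·(+0.41786)/1.38363 + 304.3 = 518.1183, v = 889.5·(-0.30922)/1.38363 + 227.3 = 28.5087
M3: Pc = R·M3+t = (+0.23414, -0.31364, +1.39284); u = 708.0·(+0.23414)/1.39284 + 304.3 = 423.3186, v = 889.5·(-0.31364)/1.39284 + 227.3 = 27.0034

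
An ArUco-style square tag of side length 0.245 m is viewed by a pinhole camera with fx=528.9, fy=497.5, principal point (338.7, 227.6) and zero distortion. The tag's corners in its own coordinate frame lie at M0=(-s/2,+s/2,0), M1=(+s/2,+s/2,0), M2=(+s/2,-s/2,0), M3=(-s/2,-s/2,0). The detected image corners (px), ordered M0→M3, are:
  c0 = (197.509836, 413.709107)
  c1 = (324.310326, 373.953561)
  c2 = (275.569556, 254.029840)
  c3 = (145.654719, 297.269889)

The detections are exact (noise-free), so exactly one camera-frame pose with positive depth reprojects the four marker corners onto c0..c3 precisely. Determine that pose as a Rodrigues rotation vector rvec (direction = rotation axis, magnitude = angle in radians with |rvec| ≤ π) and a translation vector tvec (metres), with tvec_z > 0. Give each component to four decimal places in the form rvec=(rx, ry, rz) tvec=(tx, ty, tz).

rvec=(0.1316, 0.0491, -0.3445) tvec=(-0.1824, 0.2036, 0.9355)

Intrinsics K: fx=528.9, fy=497.5, cx=338.7, cy=227.6
Marker side s = 0.245 m; corners in marker frame (Z=0):
  M0 = (-0.1225, +0.1225, 0)
  M1 = (+0.1225, +0.1225, 0)
  M2 = (+0.1225, -0.1225, 0)
  M3 = (-0.1225, -0.1225, 0)
Detected image corners:
  c0 = (197.509836, 413.709107) px
  c1 = (324.310326, 373.953561) px
  c2 = (275.569556, 254.029840) px
  c3 = (145.654719, 297.269889) px
Planar DLT: solve 8×8 A·h = b for H (H[2,2]=1):
  H  [+506.07476 +235.65359 +235.56564]
  H  [-194.44610 +525.32482 +335.86201]
  H  [-0.07522 +0.12851 +1.00000]
B = K⁻¹H; ‖b₁‖=1.068998, ‖b₂‖=1.068998; λ = 2/(‖b₁‖+‖b₂‖) = 0.935456, sign → tz>0 ⇒ λ=+0.935456
r₁ = λ·B[:,0] = (+0.94015,-0.33343,-0.07037); r₂ = λ·B[:,1] = (+0.33981,+0.93278,+0.12021)
r₃ = r₁×r₂ = (+0.02555,-0.13693,+0.99025); SVD([r₁ r₂ r₃]) → R = UVᵀ:
  R  [+0.94015 +0.33981 +0.02555]
  R  [-0.33343 +0.93278 -0.13693]
  R  [-0.07037 +0.12021 +0.99025]
t = (-0.18241, +0.20357, +0.93546) m
tr R = 2.863176; θ = arccos((tr R − 1)/2) = 0.372040 rad = 21.316°
axis k = ((R−Rᵀ)₃₂, (R−Rᵀ)₁₃, (R−Rᵀ)₂₁) / (2 sinθ) = (+0.353689, +0.131930, -0.926012)
rvec = θ·k = (+0.131586, +0.049083, -0.344513)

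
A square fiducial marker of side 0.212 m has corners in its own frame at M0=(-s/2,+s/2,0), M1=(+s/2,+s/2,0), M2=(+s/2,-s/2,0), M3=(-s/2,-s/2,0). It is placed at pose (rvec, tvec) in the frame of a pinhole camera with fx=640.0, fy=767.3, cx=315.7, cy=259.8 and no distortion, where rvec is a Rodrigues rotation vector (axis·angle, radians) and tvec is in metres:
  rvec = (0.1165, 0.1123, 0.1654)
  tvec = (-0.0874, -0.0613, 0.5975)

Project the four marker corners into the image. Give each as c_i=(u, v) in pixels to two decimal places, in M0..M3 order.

Intrinsics K: fx=640.0, fy=767.3, cx=315.7, cy=259.8
Marker side s = 0.212 m; corners in marker frame (Z=0):
  M0 = (-0.1060, +0.1060, 0)
  M1 = (+0.1060, +0.1060, 0)
  M2 = (+0.1060, -0.1060, 0)
  M3 = (-0.1060, -0.1060, 0)
rvec = (0.1165, 0.1123, 0.1654), |rvec| = θ = 0.23139 rad = 13.258°
Rodrigues: sinθ=0.22933, 1−cosθ=0.02665; R = I + sinθ·[k]× + (1−cosθ)·[k]×²:
    [+0.98010 -0.15742 +0.12089]
    [+0.17044 +0.97963 -0.10622]
    [-0.10171 +0.12471 +0.98697]
t = (-0.0874, -0.0613, 0.5975) m
M0: Pc = R·M0+t = (-0.20798, +0.02447, +0.62150); u = 640.0·(-0.20798)/0.62150 + 315.7 = 101.5321, v = 767.3·(+0.02447)/0.62150 + 259.8 = 290.0151
M1: Pc = R·M1+t = (-0.00019, +0.06061, +0.59994); u = 640.0·(-0.00019)/0.59994 + 315.7 = 315.4920, v = 767.3·(+0.06061)/0.59994 + 259.8 = 337.3144
M2: Pc = R·M2+t = (+0.03318, -0.14707, +0.57350); u = 640.0·(+0.03318)/0.57350 + 315.7 = 352.7242, v = 767.3·(-0.14707)/0.57350 + 259.8 = 63.0263
M3: Pc = R·M3+t = (-0.17461, -0.18321, +0.59506); u = 640.0·(-0.17461)/0.59506 + 315.7 = 127.9091, v = 767.3·(-0.18321)/0.59506 + 259.8 = 23.5645

c0=(101.53, 290.02) c1=(315.49, 337.31) c2=(352.72, 63.03) c3=(127.91, 23.56)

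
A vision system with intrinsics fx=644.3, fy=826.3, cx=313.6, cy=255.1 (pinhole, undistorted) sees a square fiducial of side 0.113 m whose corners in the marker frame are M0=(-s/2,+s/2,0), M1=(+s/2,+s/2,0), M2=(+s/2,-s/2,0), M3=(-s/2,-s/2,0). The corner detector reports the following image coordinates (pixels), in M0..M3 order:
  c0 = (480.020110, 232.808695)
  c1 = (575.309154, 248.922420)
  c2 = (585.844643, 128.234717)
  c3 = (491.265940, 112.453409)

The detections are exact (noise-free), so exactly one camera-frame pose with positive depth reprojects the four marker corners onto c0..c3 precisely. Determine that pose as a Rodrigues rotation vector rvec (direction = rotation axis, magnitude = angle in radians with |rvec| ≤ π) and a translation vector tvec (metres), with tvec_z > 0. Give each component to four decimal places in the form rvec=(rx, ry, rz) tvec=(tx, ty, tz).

Intrinsics K: fx=644.3, fy=826.3, cx=313.6, cy=255.1
Marker side s = 0.113 m; corners in marker frame (Z=0):
  M0 = (-0.0565, +0.0565, 0)
  M1 = (+0.0565, +0.0565, 0)
  M2 = (+0.0565, -0.0565, 0)
  M3 = (-0.0565, -0.0565, 0)
Detected image corners:
  c0 = (480.020110, 232.808695) px
  c1 = (575.309154, 248.922420) px
  c2 = (585.844643, 128.234717) px
  c3 = (491.265940, 112.453409) px
Planar DLT: solve 8×8 A·h = b for H (H[2,2]=1):
  H  [+831.89407 -132.62361 +533.08954]
  H  [+138.33922 +1054.28224 +180.36640]
  H  [-0.01541 -0.06798 +1.00000]
B = K⁻¹H; ‖b₁‖=1.310116, ‖b₂‖=1.310116; λ = 2/(‖b₁‖+‖b₂‖) = 0.763291, sign → tz>0 ⇒ λ=+0.763291
r₁ = λ·B[:,0] = (+0.99126,+0.13142,-0.01176); r₂ = λ·B[:,1] = (-0.13186,+0.98991,-0.05189)
r₃ = r₁×r₂ = (+0.00483,+0.05299,+0.99858); SVD([r₁ r₂ r₃]) → R = UVᵀ:
  R  [+0.99126 -0.13186 +0.00483]
  R  [+0.13142 +0.98991 +0.05299]
  R  [-0.01176 -0.05189 +0.99858]
t = (+0.26003, -0.06903, +0.76329) m
tr R = 2.979749; θ = arccos((tr R − 1)/2) = 0.142425 rad = 8.160°
axis k = ((R−Rᵀ)₃₂, (R−Rᵀ)₁₃, (R−Rᵀ)₂₁) / (2 sinθ) = (-0.369447, +0.058439, +0.927412)
rvec = θ·k = (-0.052619, +0.008323, +0.132087)

rvec=(-0.0526, 0.0083, 0.1321) tvec=(0.2600, -0.0690, 0.7633)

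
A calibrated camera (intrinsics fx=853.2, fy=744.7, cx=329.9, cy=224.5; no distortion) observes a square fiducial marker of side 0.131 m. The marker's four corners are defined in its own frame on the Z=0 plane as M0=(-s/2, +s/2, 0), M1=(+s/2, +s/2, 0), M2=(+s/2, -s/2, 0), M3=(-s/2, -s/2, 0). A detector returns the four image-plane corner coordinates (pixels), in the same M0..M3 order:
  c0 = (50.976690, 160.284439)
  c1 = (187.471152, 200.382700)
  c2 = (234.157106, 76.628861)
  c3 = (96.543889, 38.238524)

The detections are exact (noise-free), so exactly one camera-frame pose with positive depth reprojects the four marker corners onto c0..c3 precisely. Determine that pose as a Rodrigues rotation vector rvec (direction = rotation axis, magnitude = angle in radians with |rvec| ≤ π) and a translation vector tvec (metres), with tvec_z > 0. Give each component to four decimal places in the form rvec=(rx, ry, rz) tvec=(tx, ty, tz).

Intrinsics K: fx=853.2, fy=744.7, cx=329.9, cy=224.5
Marker side s = 0.131 m; corners in marker frame (Z=0):
  M0 = (-0.0655, +0.0655, 0)
  M1 = (+0.0655, +0.0655, 0)
  M2 = (+0.0655, -0.0655, 0)
  M3 = (-0.0655, -0.0655, 0)
Detected image corners:
  c0 = (50.976690, 160.284439) px
  c1 = (187.471152, 200.382700) px
  c2 = (234.157106, 76.628861) px
  c3 = (96.543889, 38.238524) px
Planar DLT: solve 8×8 A·h = b for H (H[2,2]=1):
  H  [+1030.01988 -348.66074 +141.74032]
  H  [+286.06142 +940.97483 +118.83413]
  H  [-0.11376 +0.02403 +1.00000]
B = K⁻¹H; ‖b₁‖=1.324232, ‖b₂‖=1.324232; λ = 2/(‖b₁‖+‖b₂‖) = 0.755155, sign → tz>0 ⇒ λ=+0.755155
r₁ = λ·B[:,0] = (+0.94487,+0.31597,-0.08590); r₂ = λ·B[:,1] = (-0.31561,+0.94872,+0.01814)
r₃ = r₁×r₂ = (+0.08723,+0.00997,+0.99614); SVD([r₁ r₂ r₃]) → R = UVᵀ:
  R  [+0.94487 -0.31561 +0.08723]
  R  [+0.31597 +0.94872 +0.00997]
  R  [-0.08590 +0.01814 +0.99614]
t = (-0.16654, -0.10715, +0.75515) m
tr R = 2.889725; θ = arccos((tr R − 1)/2) = 0.333622 rad = 19.115°
axis k = ((R−Rᵀ)₃₂, (R−Rᵀ)₁₃, (R−Rᵀ)₂₁) / (2 sinθ) = (+0.012484, +0.264352, +0.964346)
rvec = θ·k = (+0.004165, +0.088194, +0.321727)

rvec=(0.0042, 0.0882, 0.3217) tvec=(-0.1665, -0.1071, 0.7552)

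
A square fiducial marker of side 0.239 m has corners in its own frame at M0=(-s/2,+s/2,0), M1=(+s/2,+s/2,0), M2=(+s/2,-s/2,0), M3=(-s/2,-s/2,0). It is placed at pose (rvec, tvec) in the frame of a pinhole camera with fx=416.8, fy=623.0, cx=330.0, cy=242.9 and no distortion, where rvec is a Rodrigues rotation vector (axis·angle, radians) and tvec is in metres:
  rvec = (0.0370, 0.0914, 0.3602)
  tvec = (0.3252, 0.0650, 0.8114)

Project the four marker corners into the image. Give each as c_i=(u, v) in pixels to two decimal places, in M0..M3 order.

Intrinsics K: fx=416.8, fy=623.0, cx=330.0, cy=242.9
Marker side s = 0.239 m; corners in marker frame (Z=0):
  M0 = (-0.1195, +0.1195, 0)
  M1 = (+0.1195, +0.1195, 0)
  M2 = (+0.1195, -0.1195, 0)
  M3 = (-0.1195, -0.1195, 0)
rvec = (0.0370, 0.0914, 0.3602), |rvec| = θ = 0.37345 rad = 21.397°
Rodrigues: sinθ=0.36483, 1−cosθ=0.06893; R = I + sinθ·[k]× + (1−cosθ)·[k]×²:
    [+0.93175 -0.35021 +0.09588]
    [+0.35356 +0.93520 -0.01988]
    [-0.08270 +0.05242 +0.99519]
t = (0.3252, 0.0650, 0.8114) m
M0: Pc = R·M0+t = (+0.17201, +0.13451, +0.82755); u = 416.8·(+0.17201)/0.82755 + 330.0 = 416.6317, v = 623.0·(+0.13451)/0.82755 + 242.9 = 344.1602
M1: Pc = R·M1+t = (+0.39469, +0.21901, +0.80778); u = 416.8·(+0.39469)/0.80778 + 330.0 = 533.6546, v = 623.0·(+0.21901)/0.80778 + 242.9 = 411.8087
M2: Pc = R·M2+t = (+0.47839, -0.00451, +0.79525); u = 416.8·(+0.47839)/0.79525 + 330.0 = 580.7314, v = 623.0·(-0.00451)/0.79525 + 242.9 = 239.3696
M3: Pc = R·M3+t = (+0.25571, -0.08901, +0.81502); u = 416.8·(+0.25571)/0.81502 + 330.0 = 460.7680, v = 623.0·(-0.08901)/0.81502 + 242.9 = 174.8634

c0=(416.63, 344.16) c1=(533.65, 411.81) c2=(580.73, 239.37) c3=(460.77, 174.86)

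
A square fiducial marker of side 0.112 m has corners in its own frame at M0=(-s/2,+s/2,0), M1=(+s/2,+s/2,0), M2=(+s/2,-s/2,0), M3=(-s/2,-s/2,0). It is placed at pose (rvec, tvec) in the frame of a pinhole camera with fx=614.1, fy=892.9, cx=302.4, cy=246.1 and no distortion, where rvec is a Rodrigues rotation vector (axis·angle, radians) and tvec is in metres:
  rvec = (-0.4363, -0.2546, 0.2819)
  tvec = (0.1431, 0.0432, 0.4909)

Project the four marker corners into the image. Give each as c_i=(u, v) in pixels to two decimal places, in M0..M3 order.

Intrinsics K: fx=614.1, fy=892.9, cx=302.4, cy=246.1
Marker side s = 0.112 m; corners in marker frame (Z=0):
  M0 = (-0.0560, +0.0560, 0)
  M1 = (+0.0560, +0.0560, 0)
  M2 = (+0.0560, -0.0560, 0)
  M3 = (-0.0560, -0.0560, 0)
rvec = (-0.4363, -0.2546, 0.2819), |rvec| = θ = 0.57849 rad = 33.145°
Rodrigues: sinθ=0.54676, 1−cosθ=0.16271; R = I + sinθ·[k]× + (1−cosθ)·[k]×²:
    [+0.92985 -0.21243 -0.30044]
    [+0.32045 +0.86881 +0.37747]
    [+0.18084 -0.44727 +0.87593]
t = (0.1431, 0.0432, 0.4909) m
M0: Pc = R·M0+t = (+0.07913, +0.07391, +0.45573); u = 614.1·(+0.07913)/0.45573 + 302.4 = 409.0328, v = 892.9·(+0.07391)/0.45573 + 246.1 = 390.9076
M1: Pc = R·M1+t = (+0.18328, +0.10980, +0.47598); u = 614.1·(+0.18328)/0.47598 + 302.4 = 538.8583, v = 892.9·(+0.10980)/0.47598 + 246.1 = 452.0728
M2: Pc = R·M2+t = (+0.20707, +0.01249, +0.52607); u = 614.1·(+0.20707)/0.52607 + 302.4 = 544.1153, v = 892.9·(+0.01249)/0.52607 + 246.1 = 267.3022
M3: Pc = R·M3+t = (+0.10292, -0.02340, +0.50582); u = 614.1·(+0.10292)/0.50582 + 302.4 = 427.3576, v = 892.9·(-0.02340)/0.50582 + 246.1 = 204.7961

c0=(409.03, 390.91) c1=(538.86, 452.07) c2=(544.12, 267.30) c3=(427.36, 204.80)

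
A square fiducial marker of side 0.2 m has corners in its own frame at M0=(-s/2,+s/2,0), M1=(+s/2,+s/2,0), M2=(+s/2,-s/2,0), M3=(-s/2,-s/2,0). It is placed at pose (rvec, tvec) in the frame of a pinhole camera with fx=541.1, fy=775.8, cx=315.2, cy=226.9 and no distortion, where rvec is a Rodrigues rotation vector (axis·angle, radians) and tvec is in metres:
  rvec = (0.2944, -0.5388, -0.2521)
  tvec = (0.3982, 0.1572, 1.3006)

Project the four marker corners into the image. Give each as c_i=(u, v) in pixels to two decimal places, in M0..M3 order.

c0=(454.26, 396.15) c1=(509.91, 349.89) c2=(506.97, 246.63) c3=(448.00, 287.60)

Intrinsics K: fx=541.1, fy=775.8, cx=315.2, cy=226.9
Marker side s = 0.2 m; corners in marker frame (Z=0):
  M0 = (-0.1000, +0.1000, 0)
  M1 = (+0.1000, +0.1000, 0)
  M2 = (+0.1000, -0.1000, 0)
  M3 = (-0.1000, -0.1000, 0)
rvec = (0.2944, -0.5388, -0.2521), |rvec| = θ = 0.66373 rad = 38.029°
Rodrigues: sinθ=0.61606, 1−cosθ=0.21230; R = I + sinθ·[k]× + (1−cosθ)·[k]×²:
    [+0.82947 +0.15755 -0.53587]
    [-0.31044 +0.92760 -0.20780]
    [+0.46434 +0.33871 +0.81833]
t = (0.3982, 0.1572, 1.3006) m
M0: Pc = R·M0+t = (+0.33101, +0.28100, +1.28804); u = 541.1·(+0.33101)/1.28804 + 315.2 = 454.2553, v = 775.8·(+0.28100)/1.28804 + 226.9 = 396.1520
M1: Pc = R·M1+t = (+0.49690, +0.21892, +1.38091); u = 541.1·(+0.49690)/1.38091 + 315.2 = 509.9084, v = 775.8·(+0.21892)/1.38091 + 226.9 = 349.8887
M2: Pc = R·M2+t = (+0.46539, +0.03340, +1.31316); u = 541.1·(+0.46539)/1.31316 + 315.2 = 506.9688, v = 775.8·(+0.03340)/1.31316 + 226.9 = 246.6299
M3: Pc = R·M3+t = (+0.29950, +0.09548, +1.22029); u = 541.1·(+0.29950)/1.22029 + 315.2 = 448.0025, v = 775.8·(+0.09548)/1.22029 + 226.9 = 287.6032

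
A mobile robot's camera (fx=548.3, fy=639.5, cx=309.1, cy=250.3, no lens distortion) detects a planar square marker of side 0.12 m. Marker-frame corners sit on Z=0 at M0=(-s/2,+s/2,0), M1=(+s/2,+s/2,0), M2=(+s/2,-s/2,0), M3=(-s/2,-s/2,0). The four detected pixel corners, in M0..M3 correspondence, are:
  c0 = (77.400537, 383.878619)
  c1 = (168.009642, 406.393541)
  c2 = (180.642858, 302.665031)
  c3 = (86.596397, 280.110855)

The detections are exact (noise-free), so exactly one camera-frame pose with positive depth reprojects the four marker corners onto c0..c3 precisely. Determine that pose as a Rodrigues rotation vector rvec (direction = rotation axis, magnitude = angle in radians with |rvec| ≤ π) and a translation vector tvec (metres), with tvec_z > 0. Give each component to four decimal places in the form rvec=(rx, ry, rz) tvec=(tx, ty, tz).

Intrinsics K: fx=548.3, fy=639.5, cx=309.1, cy=250.3
Marker side s = 0.12 m; corners in marker frame (Z=0):
  M0 = (-0.0600, +0.0600, 0)
  M1 = (+0.0600, +0.0600, 0)
  M2 = (+0.0600, -0.0600, 0)
  M3 = (-0.0600, -0.0600, 0)
Detected image corners:
  c0 = (77.400537, 383.878619) px
  c1 = (168.009642, 406.393541) px
  c2 = (180.642858, 302.665031) px
  c3 = (86.596397, 280.110855) px
Planar DLT: solve 8×8 A·h = b for H (H[2,2]=1):
  H  [+761.11159 -52.08722 +127.88973]
  H  [+166.28765 +968.52393 +344.16226]
  H  [-0.06263 +0.30285 +1.00000]
B = K⁻¹H; ‖b₁‖=1.452946, ‖b₂‖=1.452946; λ = 2/(‖b₁‖+‖b₂‖) = 0.688257, sign → tz>0 ⇒ λ=+0.688257
r₁ = λ·B[:,0] = (+0.97969,+0.19584,-0.04310); r₂ = λ·B[:,1] = (-0.18289,+0.96078,+0.20844)
r₃ = r₁×r₂ = (+0.08223,-0.19632,+0.97709); SVD([r₁ r₂ r₃]) → R = UVᵀ:
  R  [+0.97969 -0.18289 +0.08223]
  R  [+0.19584 +0.96078 -0.19632]
  R  [-0.04310 +0.20844 +0.97709]
t = (-0.22747, +0.10102, +0.68826) m
tr R = 2.917559; θ = arccos((tr R − 1)/2) = 0.288121 rad = 16.508°
axis k = ((R−Rᵀ)₃₂, (R−Rᵀ)₁₃, (R−Rᵀ)₂₁) / (2 sinθ) = (+0.712219, +0.220543, +0.666412)
rvec = θ·k = (+0.205205, +0.063543, +0.192007)

rvec=(0.2052, 0.0635, 0.1920) tvec=(-0.2275, 0.1010, 0.6883)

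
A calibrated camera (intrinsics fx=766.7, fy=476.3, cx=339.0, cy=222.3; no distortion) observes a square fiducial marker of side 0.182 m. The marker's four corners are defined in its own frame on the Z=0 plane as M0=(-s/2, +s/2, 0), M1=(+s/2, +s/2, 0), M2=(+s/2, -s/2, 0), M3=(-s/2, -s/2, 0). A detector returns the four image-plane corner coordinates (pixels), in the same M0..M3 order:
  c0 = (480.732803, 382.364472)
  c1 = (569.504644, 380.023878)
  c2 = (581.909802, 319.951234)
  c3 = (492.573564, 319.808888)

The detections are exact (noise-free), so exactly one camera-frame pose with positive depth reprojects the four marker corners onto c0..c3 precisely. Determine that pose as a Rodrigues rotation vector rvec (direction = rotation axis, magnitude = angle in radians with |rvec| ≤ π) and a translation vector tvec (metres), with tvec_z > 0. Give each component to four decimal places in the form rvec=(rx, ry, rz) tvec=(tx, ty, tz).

Intrinsics K: fx=766.7, fy=476.3, cx=339.0, cy=222.3
Marker side s = 0.182 m; corners in marker frame (Z=0):
  M0 = (-0.0910, +0.0910, 0)
  M1 = (+0.0910, +0.0910, 0)
  M2 = (+0.0910, -0.0910, 0)
  M3 = (-0.0910, -0.0910, 0)
Detected image corners:
  c0 = (480.732803, 382.364472) px
  c1 = (569.504644, 380.023878) px
  c2 = (581.909802, 319.951234) px
  c3 = (492.573564, 319.808888) px
Planar DLT: solve 8×8 A·h = b for H (H[2,2]=1):
  H  [+608.10899 -31.97053 +532.05051]
  H  [+72.32578 +359.63183 +350.70802]
  H  [+0.22367 +0.06527 +1.00000]
B = K⁻¹H; ‖b₁‖=0.730937, ‖b₂‖=0.730937; λ = 2/(‖b₁‖+‖b₂‖) = 1.368107, sign → tz>0 ⇒ λ=+1.368107
r₁ = λ·B[:,0] = (+0.94981,+0.06493,+0.30601); r₂ = λ·B[:,1] = (-0.09653,+0.99132,+0.08930)
r₃ = r₁×r₂ = (-0.29755,-0.11436,+0.94783); SVD([r₁ r₂ r₃]) → R = UVᵀ:
  R  [+0.94981 -0.09653 -0.29755]
  R  [+0.06493 +0.99132 -0.11436]
  R  [+0.30601 +0.08930 +0.94783]
t = (+0.34448, +0.36883, +1.36811) m
tr R = 2.888961; θ = arccos((tr R − 1)/2) = 0.334787 rad = 19.182°
axis k = ((R−Rᵀ)₃₂, (R−Rᵀ)₁₃, (R−Rᵀ)₂₁) / (2 sinθ) = (+0.309911, -0.918470, +0.245698)
rvec = θ·k = (+0.103754, -0.307492, +0.082257)

rvec=(0.1038, -0.3075, 0.0823) tvec=(0.3445, 0.3688, 1.3681)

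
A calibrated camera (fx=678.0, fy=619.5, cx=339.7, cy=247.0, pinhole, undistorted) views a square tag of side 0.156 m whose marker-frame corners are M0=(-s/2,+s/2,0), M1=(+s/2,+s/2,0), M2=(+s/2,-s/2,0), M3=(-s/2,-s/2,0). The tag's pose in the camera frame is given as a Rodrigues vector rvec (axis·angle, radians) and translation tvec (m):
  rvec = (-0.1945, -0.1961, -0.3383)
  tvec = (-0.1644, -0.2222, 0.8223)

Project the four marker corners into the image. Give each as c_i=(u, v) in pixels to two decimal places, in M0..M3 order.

Intrinsics K: fx=678.0, fy=619.5, cx=339.7, cy=247.0
Marker side s = 0.156 m; corners in marker frame (Z=0):
  M0 = (-0.0780, +0.0780, 0)
  M1 = (+0.0780, +0.0780, 0)
  M2 = (+0.0780, -0.0780, 0)
  M3 = (-0.0780, -0.0780, 0)
rvec = (-0.1945, -0.1961, -0.3383), |rvec| = θ = 0.43673 rad = 25.023°
Rodrigues: sinθ=0.42298, 1−cosθ=0.09386; R = I + sinθ·[k]× + (1−cosθ)·[k]×²:
    [+0.92476 +0.34642 -0.15755]
    [-0.30888 +0.92506 +0.22102]
    [+0.22231 -0.15573 +0.96246]
t = (-0.1644, -0.2222, 0.8223) m
M0: Pc = R·M0+t = (-0.20951, -0.12595, +0.79281); u = 678.0·(-0.20951)/0.79281 + 339.7 = 160.5304, v = 619.5·(-0.12595)/0.79281 + 247.0 = 148.5814
M1: Pc = R·M1+t = (-0.06525, -0.17414, +0.82749); u = 678.0·(-0.06525)/0.82749 + 339.7 = 286.2392, v = 619.5·(-0.17414)/0.82749 + 247.0 = 116.6325
M2: Pc = R·M2+t = (-0.11929, -0.31845, +0.85179); u = 678.0·(-0.11929)/0.85179 + 339.7 = 244.7486, v = 619.5·(-0.31845)/0.85179 + 247.0 = 15.3948
M3: Pc = R·M3+t = (-0.26355, -0.27026, +0.81711); u = 678.0·(-0.26355)/0.81711 + 339.7 = 121.0163, v = 619.5·(-0.27026)/0.81711 + 247.0 = 42.0971

c0=(160.53, 148.58) c1=(286.24, 116.63) c2=(244.75, 15.39) c3=(121.02, 42.10)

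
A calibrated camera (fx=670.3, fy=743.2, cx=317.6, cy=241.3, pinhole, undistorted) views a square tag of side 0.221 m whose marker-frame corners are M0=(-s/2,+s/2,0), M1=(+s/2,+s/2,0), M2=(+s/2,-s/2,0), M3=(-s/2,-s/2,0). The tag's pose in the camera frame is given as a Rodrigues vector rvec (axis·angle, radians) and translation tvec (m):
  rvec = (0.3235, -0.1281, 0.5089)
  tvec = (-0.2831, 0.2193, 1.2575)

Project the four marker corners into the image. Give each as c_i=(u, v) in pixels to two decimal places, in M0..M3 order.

Intrinsics K: fx=670.3, fy=743.2, cx=317.6, cy=241.3
Marker side s = 0.221 m; corners in marker frame (Z=0):
  M0 = (-0.1105, +0.1105, 0)
  M1 = (+0.1105, +0.1105, 0)
  M2 = (+0.1105, -0.1105, 0)
  M3 = (-0.1105, -0.1105, 0)
rvec = (0.3235, -0.1281, 0.5089), |rvec| = θ = 0.61647 rad = 35.321°
Rodrigues: sinθ=0.57816, 1−cosθ=0.18408; R = I + sinθ·[k]× + (1−cosθ)·[k]×²:
    [+0.86661 -0.49735 -0.04040]
    [+0.45720 +0.82387 -0.33497]
    [+0.19988 +0.27182 +0.94136]
t = (-0.2831, 0.2193, 1.2575) m
M0: Pc = R·M0+t = (-0.43382, +0.25982, +1.26545); u = 670.3·(-0.43382)/1.26545 + 317.6 = 87.8099, v = 743.2·(+0.25982)/1.26545 + 241.3 = 393.8908
M1: Pc = R·M1+t = (-0.24230, +0.36086, +1.30962); u = 670.3·(-0.24230)/1.30962 + 317.6 = 193.5864, v = 743.2·(+0.36086)/1.30962 + 241.3 = 446.0841
M2: Pc = R·M2+t = (-0.13238, +0.17878, +1.24955); u = 670.3·(-0.13238)/1.24955 + 317.6 = 246.5855, v = 743.2·(+0.17878)/1.24955 + 241.3 = 347.6355
M3: Pc = R·M3+t = (-0.32390, +0.07774, +1.20538); u = 670.3·(-0.32390)/1.20538 + 317.6 = 137.4798, v = 743.2·(+0.07774)/1.20538 + 241.3 = 289.2332

c0=(87.81, 393.89) c1=(193.59, 446.08) c2=(246.59, 347.64) c3=(137.48, 289.23)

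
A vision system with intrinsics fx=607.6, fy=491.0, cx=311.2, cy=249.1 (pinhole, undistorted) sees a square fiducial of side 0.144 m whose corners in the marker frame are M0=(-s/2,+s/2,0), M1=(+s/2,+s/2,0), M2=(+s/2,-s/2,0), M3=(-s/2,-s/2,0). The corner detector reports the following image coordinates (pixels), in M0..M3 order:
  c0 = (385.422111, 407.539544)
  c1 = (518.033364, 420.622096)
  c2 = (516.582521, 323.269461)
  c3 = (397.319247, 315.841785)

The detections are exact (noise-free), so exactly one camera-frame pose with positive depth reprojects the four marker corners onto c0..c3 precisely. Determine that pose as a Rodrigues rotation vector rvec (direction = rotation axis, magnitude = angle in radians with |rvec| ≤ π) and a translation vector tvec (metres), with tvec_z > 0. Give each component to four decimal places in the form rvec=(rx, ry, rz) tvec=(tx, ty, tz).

rvec=(-0.5876, 0.2208, 0.1153) tvec=(0.1668, 0.1675, 0.7151)

Intrinsics K: fx=607.6, fy=491.0, cx=311.2, cy=249.1
Marker side s = 0.144 m; corners in marker frame (Z=0):
  M0 = (-0.0720, +0.0720, 0)
  M1 = (+0.0720, +0.0720, 0)
  M2 = (+0.0720, -0.0720, 0)
  M3 = (-0.0720, -0.0720, 0)
Detected image corners:
  c0 = (385.422111, 407.539544) px
  c1 = (518.033364, 420.622096) px
  c2 = (516.582521, 323.269461) px
  c3 = (397.319247, 315.841785) px
Planar DLT: solve 8×8 A·h = b for H (H[2,2]=1):
  H  [+720.27256 -378.09191 +452.96565]
  H  [-52.39369 +380.87879 +364.14307]
  H  [-0.33409 -0.74989 +1.00000]
B = K⁻¹H; ‖b₁‖=1.398495, ‖b₂‖=1.398495; λ = 2/(‖b₁‖+‖b₂‖) = 0.715054, sign → tz>0 ⇒ λ=+0.715054
r₁ = λ·B[:,0] = (+0.97001,+0.04490,-0.23889); r₂ = λ·B[:,1] = (-0.17032,+0.82672,-0.53621)
r₃ = r₁×r₂ = (+0.17342,+0.56082,+0.80957); SVD([r₁ r₂ r₃]) → R = UVᵀ:
  R  [+0.97001 -0.17032 +0.17342]
  R  [+0.04490 +0.82672 +0.56082]
  R  [-0.23889 -0.53621 +0.80957]
t = (+0.16684, +0.16754, +0.71505) m
tr R = 2.606300; θ = arccos((tr R − 1)/2) = 0.638233 rad = 36.568°
axis k = ((R−Rᵀ)₃₂, (R−Rᵀ)₁₃, (R−Rᵀ)₂₁) / (2 sinθ) = (-0.920674, +0.346031, +0.180618)
rvec = θ·k = (-0.587604, +0.220848, +0.115276)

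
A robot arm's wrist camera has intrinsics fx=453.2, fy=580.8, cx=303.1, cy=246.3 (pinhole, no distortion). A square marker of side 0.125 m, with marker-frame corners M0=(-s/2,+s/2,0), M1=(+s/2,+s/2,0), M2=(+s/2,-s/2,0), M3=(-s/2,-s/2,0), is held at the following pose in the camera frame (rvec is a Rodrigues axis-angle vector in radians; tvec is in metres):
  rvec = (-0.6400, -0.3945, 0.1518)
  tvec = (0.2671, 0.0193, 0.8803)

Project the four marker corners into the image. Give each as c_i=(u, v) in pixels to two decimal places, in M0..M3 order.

Intrinsics K: fx=453.2, fy=580.8, cx=303.1, cy=246.3
Marker side s = 0.125 m; corners in marker frame (Z=0):
  M0 = (-0.0625, +0.0625, 0)
  M1 = (+0.0625, +0.0625, 0)
  M2 = (+0.0625, -0.0625, 0)
  M3 = (-0.0625, -0.0625, 0)
rvec = (-0.6400, -0.3945, 0.1518), |rvec| = θ = 0.76699 rad = 43.945°
Rodrigues: sinθ=0.69397, 1−cosθ=0.28000; R = I + sinθ·[k]× + (1−cosθ)·[k]×²:
    [+0.91496 -0.01718 -0.40318]
    [+0.25752 +0.79408 +0.55057]
    [+0.31070 -0.60757 +0.73097]
t = (0.2671, 0.0193, 0.8803) m
M0: Pc = R·M0+t = (+0.20884, +0.05283, +0.82291); u = 453.2·(+0.20884)/0.82291 + 303.1 = 418.1153, v = 580.8·(+0.05283)/0.82291 + 246.3 = 283.5903
M1: Pc = R·M1+t = (+0.32321, +0.08502, +0.86175); u = 453.2·(+0.32321)/0.86175 + 303.1 = 473.0798, v = 580.8·(+0.08502)/0.86175 + 246.3 = 303.6051
M2: Pc = R·M2+t = (+0.32536, -0.01423, +0.93769); u = 453.2·(+0.32536)/0.93769 + 303.1 = 460.3504, v = 580.8·(-0.01423)/0.93769 + 246.3 = 237.4830
M3: Pc = R·M3+t = (+0.21099, -0.04642, +0.89885); u = 453.2·(+0.21099)/0.89885 + 303.1 = 409.4799, v = 580.8·(-0.04642)/0.89885 + 246.3 = 216.3023

c0=(418.12, 283.59) c1=(473.08, 303.61) c2=(460.35, 237.48) c3=(409.48, 216.30)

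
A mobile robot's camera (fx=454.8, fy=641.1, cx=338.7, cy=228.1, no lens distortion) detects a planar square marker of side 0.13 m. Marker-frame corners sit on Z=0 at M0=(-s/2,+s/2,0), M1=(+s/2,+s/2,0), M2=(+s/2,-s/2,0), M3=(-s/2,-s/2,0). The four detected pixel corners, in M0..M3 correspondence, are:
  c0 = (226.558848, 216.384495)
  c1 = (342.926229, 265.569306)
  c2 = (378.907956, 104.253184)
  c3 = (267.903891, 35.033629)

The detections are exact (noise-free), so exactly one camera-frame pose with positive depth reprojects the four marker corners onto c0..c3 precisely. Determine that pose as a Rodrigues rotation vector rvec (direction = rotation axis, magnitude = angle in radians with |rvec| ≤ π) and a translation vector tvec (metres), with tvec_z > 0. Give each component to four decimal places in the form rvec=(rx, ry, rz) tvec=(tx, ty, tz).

rvec=(0.0440, -0.4400, 0.3055) tvec=(-0.0318, -0.0516, 0.4641)

Intrinsics K: fx=454.8, fy=641.1, cx=338.7, cy=228.1
Marker side s = 0.13 m; corners in marker frame (Z=0):
  M0 = (-0.0650, +0.0650, 0)
  M1 = (+0.0650, +0.0650, 0)
  M2 = (+0.0650, -0.0650, 0)
  M3 = (-0.0650, -0.0650, 0)
Detected image corners:
  c0 = (226.558848, 216.384495) px
  c1 = (342.926229, 265.569306) px
  c2 = (378.907956, 104.253184) px
  c3 = (267.903891, 35.033629) px
Planar DLT: solve 8×8 A·h = b for H (H[2,2]=1):
  H  [+1153.30817 -311.68752 +307.52685]
  H  [+598.09408 +1305.43622 +156.79078]
  H  [+0.91711 -0.05100 +1.00000]
B = K⁻¹H; ‖b₁‖=2.154571, ‖b₂‖=2.154571; λ = 2/(‖b₁‖+‖b₂‖) = 0.464130, sign → tz>0 ⇒ λ=+0.464130
r₁ = λ·B[:,0] = (+0.85997,+0.28155,+0.42566); r₂ = λ·B[:,1] = (-0.30045,+0.95350,-0.02367)
r₃ = r₁×r₂ = (-0.41253,-0.10754,+0.90457); SVD([r₁ r₂ r₃]) → R = UVᵀ:
  R  [+0.85997 -0.30045 -0.41253]
  R  [+0.28155 +0.95350 -0.10754]
  R  [+0.42566 -0.02367 +0.90457]
t = (-0.03181, -0.05162, +0.46413) m
tr R = 2.718044; θ = arccos((tr R − 1)/2) = 0.537440 rad = 30.793°
axis k = ((R−Rᵀ)₃₂, (R−Rᵀ)₁₃, (R−Rᵀ)₂₁) / (2 sinθ) = (+0.081913, -0.818644, +0.568429)
rvec = θ·k = (+0.044023, -0.439973, +0.305497)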